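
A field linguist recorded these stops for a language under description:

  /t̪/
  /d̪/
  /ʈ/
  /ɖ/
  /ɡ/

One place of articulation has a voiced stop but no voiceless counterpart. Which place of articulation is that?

Voiceless: /t̪/ (dental), /ʈ/ (retroflex).
Voiced: /d̪/ (dental), /ɖ/ (retroflex), /ɡ/ (velar).
Every place of articulation has a voiceless member except velar, where /k/ would be expected.

velar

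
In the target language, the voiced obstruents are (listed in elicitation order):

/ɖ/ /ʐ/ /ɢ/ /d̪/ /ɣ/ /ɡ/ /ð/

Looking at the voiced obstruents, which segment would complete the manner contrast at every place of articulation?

Stop: /d̪/ (dental), /ɖ/ (retroflex), /ɡ/ (velar), /ɢ/ (uvular).
Fricative: /ð/ (dental), /ʐ/ (retroflex), /ɣ/ (velar).
The uvular row has no fricative member, so the gap is the uvular fricative /ʁ/.

/ʁ/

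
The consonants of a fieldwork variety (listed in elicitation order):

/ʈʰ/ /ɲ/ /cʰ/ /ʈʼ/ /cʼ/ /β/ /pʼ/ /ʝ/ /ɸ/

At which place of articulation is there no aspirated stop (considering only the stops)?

place of articulation  aspirated  ejective
bilabial          —         pʼ      
retroflex         ʈʰ        ʈʼ      
palatal           cʰ        cʼ      
Every place of articulation has an aspirated member except bilabial, where /pʰ/ would be expected.

bilabial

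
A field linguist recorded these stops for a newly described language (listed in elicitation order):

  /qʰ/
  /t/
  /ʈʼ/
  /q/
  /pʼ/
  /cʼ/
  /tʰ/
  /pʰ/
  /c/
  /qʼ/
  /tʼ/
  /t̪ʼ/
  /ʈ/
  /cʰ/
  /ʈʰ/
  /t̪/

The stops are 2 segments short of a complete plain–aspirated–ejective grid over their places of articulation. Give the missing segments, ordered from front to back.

bilabial: plain —, aspirated /pʰ/, ejective /pʼ/.
dental: plain /t̪/, aspirated —, ejective /t̪ʼ/.
alveolar: plain /t/, aspirated /tʰ/, ejective /tʼ/.
retroflex: plain /ʈ/, aspirated /ʈʰ/, ejective /ʈʼ/.
palatal: plain /c/, aspirated /cʰ/, ejective /cʼ/.
uvular: plain /q/, aspirated /qʰ/, ejective /qʼ/.
Gaps, from front to back: bilabial lacks plain (/p/); dental lacks aspirated (/t̪ʰ/).

/p/, /t̪ʰ/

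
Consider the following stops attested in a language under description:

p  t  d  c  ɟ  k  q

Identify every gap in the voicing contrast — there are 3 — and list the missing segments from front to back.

bilabial: voiceless /p/, voiced —.
alveolar: voiceless /t/, voiced /d/.
palatal: voiceless /c/, voiced /ɟ/.
velar: voiceless /k/, voiced —.
uvular: voiceless /q/, voiced —.
Gaps, from front to back: bilabial lacks voiced (/b/); velar lacks voiced (/ɡ/); uvular lacks voiced (/ɢ/).

/b/, /ɡ/, /ɢ/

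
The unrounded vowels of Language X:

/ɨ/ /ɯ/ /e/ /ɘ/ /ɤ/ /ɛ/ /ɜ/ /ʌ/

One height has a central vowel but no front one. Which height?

high

high: front —, central /ɨ/, back /ɯ/.
high-mid: front /e/, central /ɘ/, back /ɤ/.
low-mid: front /ɛ/, central /ɜ/, back /ʌ/.
Every height has a front member except high, where /i/ would be expected.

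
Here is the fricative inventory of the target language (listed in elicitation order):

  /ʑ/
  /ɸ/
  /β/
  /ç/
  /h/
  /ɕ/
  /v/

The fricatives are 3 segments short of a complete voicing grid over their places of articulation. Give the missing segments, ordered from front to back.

/f/, /ʝ/, /ɦ/

place of articulation  voiceless  voiced  
bilabial          ɸ         β       
labiodental       —         v       
alveolo-palatal   ɕ         ʑ       
palatal           ç         —       
glottal           h         —       
Gaps, from front to back: labiodental lacks voiceless (/f/); palatal lacks voiced (/ʝ/); glottal lacks voiced (/ɦ/).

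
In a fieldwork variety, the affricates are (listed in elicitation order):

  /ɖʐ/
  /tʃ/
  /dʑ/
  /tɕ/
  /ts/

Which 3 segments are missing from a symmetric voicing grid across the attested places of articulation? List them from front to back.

Voiceless: /ts/ (alveolar), /tʃ/ (postalveolar), /tɕ/ (alveolo-palatal).
Voiced: /ɖʐ/ (retroflex), /dʑ/ (alveolo-palatal).
Gaps, from front to back: alveolar lacks voiced (/dz/); postalveolar lacks voiced (/dʒ/); retroflex lacks voiceless (/ʈʂ/).

/dz/, /dʒ/, /ʈʂ/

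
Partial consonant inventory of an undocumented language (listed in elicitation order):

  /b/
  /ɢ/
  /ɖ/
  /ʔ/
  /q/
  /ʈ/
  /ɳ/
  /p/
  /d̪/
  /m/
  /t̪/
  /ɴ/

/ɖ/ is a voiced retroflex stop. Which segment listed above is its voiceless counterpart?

The voiceless counterpart is a voiceless retroflex stop — in this inventory, /ʈ/.

/ʈ/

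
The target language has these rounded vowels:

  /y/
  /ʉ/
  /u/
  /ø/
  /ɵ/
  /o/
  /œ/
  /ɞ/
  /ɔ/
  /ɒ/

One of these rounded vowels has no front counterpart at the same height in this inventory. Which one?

High: /y/ ~ /ʉ/ ~ /u/
High-mid: /ø/ ~ /ɵ/ ~ /o/
Low-mid: /œ/ ~ /ɞ/ ~ /ɔ/
Low: only /ɒ/ (back); no front partner.
So /ɒ/ is the unpaired segment.

/ɒ/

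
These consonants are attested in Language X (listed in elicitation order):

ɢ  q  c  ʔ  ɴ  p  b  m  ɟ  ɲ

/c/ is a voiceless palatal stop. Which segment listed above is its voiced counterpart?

/ɟ/

The voiced counterpart is a voiced palatal stop — in this inventory, /ɟ/.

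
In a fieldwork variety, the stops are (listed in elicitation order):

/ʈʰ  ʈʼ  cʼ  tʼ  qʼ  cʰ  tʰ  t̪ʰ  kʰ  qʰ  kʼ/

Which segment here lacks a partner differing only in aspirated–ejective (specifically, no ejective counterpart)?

Alveolar: /tʰ/ ~ /tʼ/
Retroflex: /ʈʰ/ ~ /ʈʼ/
Palatal: /cʰ/ ~ /cʼ/
Velar: /kʰ/ ~ /kʼ/
Uvular: /qʰ/ ~ /qʼ/
Dental: only /t̪ʰ/ (aspirated); no ejective partner.
So /t̪ʰ/ is the unpaired segment.

/t̪ʰ/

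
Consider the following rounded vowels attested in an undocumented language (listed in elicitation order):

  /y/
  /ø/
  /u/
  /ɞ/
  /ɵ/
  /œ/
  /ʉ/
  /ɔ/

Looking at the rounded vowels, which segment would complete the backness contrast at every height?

high: front /y/, central /ʉ/, back /u/.
high-mid: front /ø/, central /ɵ/, back —.
low-mid: front /œ/, central /ɞ/, back /ɔ/.
The high-mid row has no back member, so the gap is the high-mid back rounded vowel /o/.

/o/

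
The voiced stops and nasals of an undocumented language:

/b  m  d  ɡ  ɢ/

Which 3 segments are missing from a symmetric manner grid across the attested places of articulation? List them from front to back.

place of articulation  oral stop  nasal   
bilabial          b         m       
alveolar          d         —       
velar             ɡ         —       
uvular            ɢ         —       
Gaps, from front to back: alveolar lacks nasal (/n/); velar lacks nasal (/ŋ/); uvular lacks nasal (/ɴ/).

/n/, /ŋ/, /ɴ/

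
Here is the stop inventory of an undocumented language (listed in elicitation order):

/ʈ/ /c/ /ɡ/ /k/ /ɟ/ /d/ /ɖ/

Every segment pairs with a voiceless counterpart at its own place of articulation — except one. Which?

Retroflex: /ʈ/ ~ /ɖ/
Palatal: /c/ ~ /ɟ/
Velar: /k/ ~ /ɡ/
Alveolar: only /d/ (voiced); no voiceless partner.
So /d/ is the unpaired segment.

/d/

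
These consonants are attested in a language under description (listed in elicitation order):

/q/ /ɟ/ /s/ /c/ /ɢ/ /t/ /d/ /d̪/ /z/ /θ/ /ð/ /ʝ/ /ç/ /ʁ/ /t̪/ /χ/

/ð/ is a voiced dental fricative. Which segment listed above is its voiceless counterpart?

The voiceless counterpart is a voiceless dental fricative — in this inventory, /θ/.

/θ/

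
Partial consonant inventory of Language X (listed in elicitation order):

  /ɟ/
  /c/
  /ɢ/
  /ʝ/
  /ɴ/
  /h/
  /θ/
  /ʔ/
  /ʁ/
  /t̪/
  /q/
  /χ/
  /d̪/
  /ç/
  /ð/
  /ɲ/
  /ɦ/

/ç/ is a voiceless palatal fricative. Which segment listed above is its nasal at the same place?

/ɲ/

The nasal at the same place is a palatal nasal — in this inventory, /ɲ/.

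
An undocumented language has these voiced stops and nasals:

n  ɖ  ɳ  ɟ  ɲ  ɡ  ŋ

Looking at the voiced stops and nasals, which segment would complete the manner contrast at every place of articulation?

/d/

alveolar: oral stop —, nasal /n/.
retroflex: oral stop /ɖ/, nasal /ɳ/.
palatal: oral stop /ɟ/, nasal /ɲ/.
velar: oral stop /ɡ/, nasal /ŋ/.
The alveolar row has no oral stop member, so the gap is the alveolar oral stop /d/.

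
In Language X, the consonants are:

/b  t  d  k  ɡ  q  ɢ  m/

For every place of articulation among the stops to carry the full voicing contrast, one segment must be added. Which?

/p/

bilabial: voiceless —, voiced /b/.
alveolar: voiceless /t/, voiced /d/.
velar: voiceless /k/, voiced /ɡ/.
uvular: voiceless /q/, voiced /ɢ/.
The bilabial row has no voiceless member, so the gap is the voiceless bilabial stop /p/.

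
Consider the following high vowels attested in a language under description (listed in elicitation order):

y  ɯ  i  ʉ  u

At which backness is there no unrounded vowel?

front: unrounded /i/, rounded /y/.
central: unrounded —, rounded /ʉ/.
back: unrounded /ɯ/, rounded /u/.
Every backness has an unrounded member except central, where /ɨ/ would be expected.

central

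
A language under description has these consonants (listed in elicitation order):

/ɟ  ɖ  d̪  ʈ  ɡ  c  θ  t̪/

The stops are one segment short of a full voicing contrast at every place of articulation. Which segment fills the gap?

dental: voiceless /t̪/, voiced /d̪/.
retroflex: voiceless /ʈ/, voiced /ɖ/.
palatal: voiceless /c/, voiced /ɟ/.
velar: voiceless —, voiced /ɡ/.
The velar row has no voiceless member, so the gap is the voiceless velar stop /k/.

/k/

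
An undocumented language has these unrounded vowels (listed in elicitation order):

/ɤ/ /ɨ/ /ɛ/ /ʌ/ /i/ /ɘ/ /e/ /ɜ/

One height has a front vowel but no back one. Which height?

high

high: front /i/, central /ɨ/, back —.
high-mid: front /e/, central /ɘ/, back /ɤ/.
low-mid: front /ɛ/, central /ɜ/, back /ʌ/.
Every height has a back member except high, where /ɯ/ would be expected.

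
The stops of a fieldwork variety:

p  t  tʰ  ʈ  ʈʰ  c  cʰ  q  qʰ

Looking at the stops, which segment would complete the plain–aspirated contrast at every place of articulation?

Plain: /p/ (bilabial), /t/ (alveolar), /ʈ/ (retroflex), /c/ (palatal), /q/ (uvular).
Aspirated: /tʰ/ (alveolar), /ʈʰ/ (retroflex), /cʰ/ (palatal), /qʰ/ (uvular).
The bilabial row has no aspirated member, so the gap is the aspirated bilabial stop /pʰ/.

/pʰ/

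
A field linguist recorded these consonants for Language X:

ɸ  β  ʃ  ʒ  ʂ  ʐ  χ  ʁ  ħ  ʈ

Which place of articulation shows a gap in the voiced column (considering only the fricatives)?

Voiceless: /ɸ/ (bilabial), /ʃ/ (postalveolar), /ʂ/ (retroflex), /χ/ (uvular), /ħ/ (pharyngeal).
Voiced: /β/ (bilabial), /ʒ/ (postalveolar), /ʐ/ (retroflex), /ʁ/ (uvular).
Every place of articulation has a voiced member except pharyngeal, where /ʕ/ would be expected.

pharyngeal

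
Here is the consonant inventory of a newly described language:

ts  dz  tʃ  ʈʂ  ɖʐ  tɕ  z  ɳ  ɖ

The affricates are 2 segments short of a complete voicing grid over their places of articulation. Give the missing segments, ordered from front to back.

alveolar: voiceless /ts/, voiced /dz/.
postalveolar: voiceless /tʃ/, voiced —.
retroflex: voiceless /ʈʂ/, voiced /ɖʐ/.
alveolo-palatal: voiceless /tɕ/, voiced —.
Gaps, from front to back: postalveolar lacks voiced (/dʒ/); alveolo-palatal lacks voiced (/dʑ/).

/dʒ/, /dʑ/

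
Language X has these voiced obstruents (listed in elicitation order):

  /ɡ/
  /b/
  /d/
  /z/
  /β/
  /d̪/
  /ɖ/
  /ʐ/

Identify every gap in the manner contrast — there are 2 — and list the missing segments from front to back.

/ð/, /ɣ/

bilabial: stop /b/, fricative /β/.
dental: stop /d̪/, fricative —.
alveolar: stop /d/, fricative /z/.
retroflex: stop /ɖ/, fricative /ʐ/.
velar: stop /ɡ/, fricative —.
Gaps, from front to back: dental lacks fricative (/ð/); velar lacks fricative (/ɣ/).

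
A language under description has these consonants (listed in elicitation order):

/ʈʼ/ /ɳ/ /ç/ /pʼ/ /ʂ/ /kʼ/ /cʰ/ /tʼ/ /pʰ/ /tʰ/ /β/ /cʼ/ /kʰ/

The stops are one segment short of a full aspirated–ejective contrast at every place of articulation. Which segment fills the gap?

/ʈʰ/

bilabial: aspirated /pʰ/, ejective /pʼ/.
alveolar: aspirated /tʰ/, ejective /tʼ/.
retroflex: aspirated —, ejective /ʈʼ/.
palatal: aspirated /cʰ/, ejective /cʼ/.
velar: aspirated /kʰ/, ejective /kʼ/.
The retroflex row has no aspirated member, so the gap is the aspirated retroflex stop /ʈʰ/.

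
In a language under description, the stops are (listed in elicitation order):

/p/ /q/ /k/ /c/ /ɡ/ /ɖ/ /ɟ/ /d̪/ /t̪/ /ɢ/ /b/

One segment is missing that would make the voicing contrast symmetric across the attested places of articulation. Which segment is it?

Voiceless: /p/ (bilabial), /t̪/ (dental), /c/ (palatal), /k/ (velar), /q/ (uvular).
Voiced: /b/ (bilabial), /d̪/ (dental), /ɖ/ (retroflex), /ɟ/ (palatal), /ɡ/ (velar), /ɢ/ (uvular).
The retroflex row has no voiceless member, so the gap is the voiceless retroflex stop /ʈ/.

/ʈ/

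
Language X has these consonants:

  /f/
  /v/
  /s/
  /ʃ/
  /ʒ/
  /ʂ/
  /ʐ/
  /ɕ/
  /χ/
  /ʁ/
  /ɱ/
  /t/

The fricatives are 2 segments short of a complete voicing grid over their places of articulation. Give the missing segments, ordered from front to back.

/z/, /ʑ/

place of articulation  voiceless  voiced  
labiodental       f         v       
alveolar          s         —       
postalveolar      ʃ         ʒ       
retroflex         ʂ         ʐ       
alveolo-palatal   ɕ         —       
uvular            χ         ʁ       
Gaps, from front to back: alveolar lacks voiced (/z/); alveolo-palatal lacks voiced (/ʑ/).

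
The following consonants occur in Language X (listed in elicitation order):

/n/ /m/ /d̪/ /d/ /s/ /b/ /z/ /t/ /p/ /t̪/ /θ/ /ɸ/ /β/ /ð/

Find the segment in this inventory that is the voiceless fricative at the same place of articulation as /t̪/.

/t̪/ is a voiceless dental stop.
The voiceless fricative at the same place is a voiceless dental fricative — in this inventory, /θ/.

/θ/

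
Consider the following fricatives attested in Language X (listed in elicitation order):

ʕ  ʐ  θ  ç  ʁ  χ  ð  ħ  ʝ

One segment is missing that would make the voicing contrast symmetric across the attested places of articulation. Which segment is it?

/ʂ/

place of articulation  voiceless  voiced  
dental            θ         ð       
retroflex         —         ʐ       
palatal           ç         ʝ       
uvular            χ         ʁ       
pharyngeal        ħ         ʕ       
The retroflex row has no voiceless member, so the gap is the voiceless retroflex fricative /ʂ/.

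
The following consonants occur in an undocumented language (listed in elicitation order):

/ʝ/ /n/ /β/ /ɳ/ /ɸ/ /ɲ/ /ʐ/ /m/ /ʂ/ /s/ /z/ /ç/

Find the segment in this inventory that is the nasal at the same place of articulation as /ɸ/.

/m/

/ɸ/ is a voiceless bilabial fricative.
The nasal at the same place is a bilabial nasal — in this inventory, /m/.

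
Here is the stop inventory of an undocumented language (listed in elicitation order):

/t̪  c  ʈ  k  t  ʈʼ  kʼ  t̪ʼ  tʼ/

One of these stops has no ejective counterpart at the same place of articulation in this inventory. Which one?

/c/

Dental: /t̪/ ~ /t̪ʼ/
Alveolar: /t/ ~ /tʼ/
Retroflex: /ʈ/ ~ /ʈʼ/
Velar: /k/ ~ /kʼ/
Palatal: only /c/ (plain); no ejective partner.
So /c/ is the unpaired segment.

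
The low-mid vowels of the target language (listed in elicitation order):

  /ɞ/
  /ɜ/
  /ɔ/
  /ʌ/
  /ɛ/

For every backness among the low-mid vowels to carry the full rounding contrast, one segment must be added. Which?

/œ/

Unrounded: /ɛ/ (front), /ɜ/ (central), /ʌ/ (back).
Rounded: /ɞ/ (central), /ɔ/ (back).
The front row has no rounded member, so the gap is the front rounded vowel /œ/.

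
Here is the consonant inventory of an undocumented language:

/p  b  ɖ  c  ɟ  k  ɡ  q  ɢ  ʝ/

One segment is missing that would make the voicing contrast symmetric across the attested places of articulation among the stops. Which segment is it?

/ʈ/

bilabial: voiceless /p/, voiced /b/.
retroflex: voiceless —, voiced /ɖ/.
palatal: voiceless /c/, voiced /ɟ/.
velar: voiceless /k/, voiced /ɡ/.
uvular: voiceless /q/, voiced /ɢ/.
The retroflex row has no voiceless member, so the gap is the voiceless retroflex stop /ʈ/.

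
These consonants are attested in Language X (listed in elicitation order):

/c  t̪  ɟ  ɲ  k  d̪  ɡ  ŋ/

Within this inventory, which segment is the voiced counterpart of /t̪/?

/d̪/

/t̪/ is a voiceless dental stop.
The voiced counterpart is a voiced dental stop — in this inventory, /d̪/.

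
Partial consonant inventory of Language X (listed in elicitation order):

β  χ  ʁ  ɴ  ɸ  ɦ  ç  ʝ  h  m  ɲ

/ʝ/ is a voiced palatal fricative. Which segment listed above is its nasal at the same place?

The nasal at the same place is a palatal nasal — in this inventory, /ɲ/.

/ɲ/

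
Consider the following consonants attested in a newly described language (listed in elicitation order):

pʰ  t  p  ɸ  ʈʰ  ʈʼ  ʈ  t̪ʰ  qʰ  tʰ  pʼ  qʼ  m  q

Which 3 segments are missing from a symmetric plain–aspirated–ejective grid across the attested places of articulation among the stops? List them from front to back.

place of articulation  plain     aspirated  ejective
bilabial          p         pʰ        pʼ      
dental            —         t̪ʰ       —       
alveolar          t         tʰ        —       
retroflex         ʈ         ʈʰ        ʈʼ      
uvular            q         qʰ        qʼ      
Gaps, from front to back: dental lacks plain (/t̪/); dental lacks ejective (/t̪ʼ/); alveolar lacks ejective (/tʼ/).

/t̪/, /t̪ʼ/, /tʼ/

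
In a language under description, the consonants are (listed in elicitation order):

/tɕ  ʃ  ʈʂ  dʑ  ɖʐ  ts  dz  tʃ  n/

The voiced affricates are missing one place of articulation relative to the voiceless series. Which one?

place of articulation  voiceless  voiced  
alveolar          ts        dz      
postalveolar      tʃ        —       
retroflex         ʈʂ        ɖʐ      
alveolo-palatal   tɕ        dʑ      
Every place of articulation has a voiced member except postalveolar, where /dʒ/ would be expected.

postalveolar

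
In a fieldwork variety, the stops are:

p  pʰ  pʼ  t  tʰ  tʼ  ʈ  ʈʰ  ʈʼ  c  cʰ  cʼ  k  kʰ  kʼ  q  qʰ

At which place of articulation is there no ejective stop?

place of articulation  plain     aspirated  ejective
bilabial          p         pʰ        pʼ      
alveolar          t         tʰ        tʼ      
retroflex         ʈ         ʈʰ        ʈʼ      
palatal           c         cʰ        cʼ      
velar             k         kʰ        kʼ      
uvular            q         qʰ        —       
Every place of articulation has an ejective member except uvular, where /qʼ/ would be expected.

uvular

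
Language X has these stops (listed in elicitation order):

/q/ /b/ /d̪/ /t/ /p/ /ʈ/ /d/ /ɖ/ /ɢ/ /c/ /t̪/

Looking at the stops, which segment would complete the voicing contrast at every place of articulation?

place of articulation  voiceless  voiced  
bilabial          p         b       
dental            t̪        d̪      
alveolar          t         d       
retroflex         ʈ         ɖ       
palatal           c         —       
uvular            q         ɢ       
The palatal row has no voiced member, so the gap is the voiced palatal stop /ɟ/.

/ɟ/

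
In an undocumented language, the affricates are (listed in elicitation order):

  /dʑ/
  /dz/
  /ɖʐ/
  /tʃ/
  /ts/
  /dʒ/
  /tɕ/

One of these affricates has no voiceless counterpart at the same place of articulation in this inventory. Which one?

/ɖʐ/

Alveolar: /ts/ ~ /dz/
Postalveolar: /tʃ/ ~ /dʒ/
Alveolo-palatal: /tɕ/ ~ /dʑ/
Retroflex: only /ɖʐ/ (voiced); no voiceless partner.
So /ɖʐ/ is the unpaired segment.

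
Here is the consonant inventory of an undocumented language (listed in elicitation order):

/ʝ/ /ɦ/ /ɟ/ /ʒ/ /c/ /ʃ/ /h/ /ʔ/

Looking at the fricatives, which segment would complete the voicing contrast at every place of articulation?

place of articulation  voiceless  voiced  
postalveolar      ʃ         ʒ       
palatal           —         ʝ       
glottal           h         ɦ       
The palatal row has no voiceless member, so the gap is the voiceless palatal fricative /ç/.

/ç/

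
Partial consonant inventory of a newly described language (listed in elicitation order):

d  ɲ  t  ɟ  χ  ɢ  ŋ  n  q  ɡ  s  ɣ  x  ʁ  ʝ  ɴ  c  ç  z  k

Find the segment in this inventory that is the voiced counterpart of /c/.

/ɟ/

/c/ is a voiceless palatal stop.
The voiced counterpart is a voiced palatal stop — in this inventory, /ɟ/.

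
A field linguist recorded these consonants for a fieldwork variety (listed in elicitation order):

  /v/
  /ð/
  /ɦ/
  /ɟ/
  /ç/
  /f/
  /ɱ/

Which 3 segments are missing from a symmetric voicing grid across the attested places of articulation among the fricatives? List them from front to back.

labiodental: voiceless /f/, voiced /v/.
dental: voiceless —, voiced /ð/.
palatal: voiceless /ç/, voiced —.
glottal: voiceless —, voiced /ɦ/.
Gaps, from front to back: dental lacks voiceless (/θ/); palatal lacks voiced (/ʝ/); glottal lacks voiceless (/h/).

/θ/, /ʝ/, /h/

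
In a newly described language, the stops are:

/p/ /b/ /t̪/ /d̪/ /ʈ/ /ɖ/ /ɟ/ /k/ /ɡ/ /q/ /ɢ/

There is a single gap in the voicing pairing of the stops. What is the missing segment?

/c/

place of articulation  voiceless  voiced  
bilabial          p         b       
dental            t̪        d̪      
retroflex         ʈ         ɖ       
palatal           —         ɟ       
velar             k         ɡ       
uvular            q         ɢ       
The palatal row has no voiceless member, so the gap is the voiceless palatal stop /c/.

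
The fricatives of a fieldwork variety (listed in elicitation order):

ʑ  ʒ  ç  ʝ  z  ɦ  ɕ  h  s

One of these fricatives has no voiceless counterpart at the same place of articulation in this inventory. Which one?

/ʒ/

Alveolar: /s/ ~ /z/
Alveolo-palatal: /ɕ/ ~ /ʑ/
Palatal: /ç/ ~ /ʝ/
Glottal: /h/ ~ /ɦ/
Postalveolar: only /ʒ/ (voiced); no voiceless partner.
So /ʒ/ is the unpaired segment.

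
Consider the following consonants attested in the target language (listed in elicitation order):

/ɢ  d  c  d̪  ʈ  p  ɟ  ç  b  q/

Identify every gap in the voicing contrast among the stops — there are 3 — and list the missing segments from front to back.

place of articulation  voiceless  voiced  
bilabial          p         b       
dental            —         d̪      
alveolar          —         d       
retroflex         ʈ         —       
palatal           c         ɟ       
uvular            q         ɢ       
Gaps, from front to back: dental lacks voiceless (/t̪/); alveolar lacks voiceless (/t/); retroflex lacks voiced (/ɖ/).

/t̪/, /t/, /ɖ/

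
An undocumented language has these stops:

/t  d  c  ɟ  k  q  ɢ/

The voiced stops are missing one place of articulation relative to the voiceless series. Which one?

velar

Voiceless: /t/ (alveolar), /c/ (palatal), /k/ (velar), /q/ (uvular).
Voiced: /d/ (alveolar), /ɟ/ (palatal), /ɢ/ (uvular).
Every place of articulation has a voiced member except velar, where /ɡ/ would be expected.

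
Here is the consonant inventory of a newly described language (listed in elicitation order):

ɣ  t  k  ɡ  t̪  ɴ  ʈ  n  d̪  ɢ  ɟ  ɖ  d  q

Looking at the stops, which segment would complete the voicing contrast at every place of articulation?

/c/

place of articulation  voiceless  voiced  
dental            t̪        d̪      
alveolar          t         d       
retroflex         ʈ         ɖ       
palatal           —         ɟ       
velar             k         ɡ       
uvular            q         ɢ       
The palatal row has no voiceless member, so the gap is the voiceless palatal stop /c/.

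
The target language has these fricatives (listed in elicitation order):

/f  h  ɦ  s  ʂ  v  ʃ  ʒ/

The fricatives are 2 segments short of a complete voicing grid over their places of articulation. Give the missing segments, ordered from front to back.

/z/, /ʐ/

labiodental: voiceless /f/, voiced /v/.
alveolar: voiceless /s/, voiced —.
postalveolar: voiceless /ʃ/, voiced /ʒ/.
retroflex: voiceless /ʂ/, voiced —.
glottal: voiceless /h/, voiced /ɦ/.
Gaps, from front to back: alveolar lacks voiced (/z/); retroflex lacks voiced (/ʐ/).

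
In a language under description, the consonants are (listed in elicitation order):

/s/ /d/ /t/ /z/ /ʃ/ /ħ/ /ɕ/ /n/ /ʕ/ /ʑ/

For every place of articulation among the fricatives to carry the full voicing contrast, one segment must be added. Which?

/ʒ/

Voiceless: /s/ (alveolar), /ʃ/ (postalveolar), /ɕ/ (alveolo-palatal), /ħ/ (pharyngeal).
Voiced: /z/ (alveolar), /ʑ/ (alveolo-palatal), /ʕ/ (pharyngeal).
The postalveolar row has no voiced member, so the gap is the voiced postalveolar fricative /ʒ/.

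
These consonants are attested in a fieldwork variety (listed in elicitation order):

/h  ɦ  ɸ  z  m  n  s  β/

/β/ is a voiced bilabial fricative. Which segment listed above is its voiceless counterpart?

/ɸ/

The voiceless counterpart is a voiceless bilabial fricative — in this inventory, /ɸ/.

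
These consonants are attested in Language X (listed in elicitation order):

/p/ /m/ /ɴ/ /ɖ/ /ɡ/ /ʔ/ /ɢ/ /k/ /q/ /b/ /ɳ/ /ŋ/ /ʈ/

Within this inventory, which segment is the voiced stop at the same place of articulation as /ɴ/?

/ɴ/ is an uvular nasal.
The voiced stop at the same place is a voiced uvular stop — in this inventory, /ɢ/.

/ɢ/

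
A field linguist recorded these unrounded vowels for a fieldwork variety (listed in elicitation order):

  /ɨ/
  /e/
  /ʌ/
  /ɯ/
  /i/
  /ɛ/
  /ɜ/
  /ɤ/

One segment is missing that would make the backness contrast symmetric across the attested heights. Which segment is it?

height            front     central   back    
high              i         ɨ         ɯ       
high-mid          e         —         ɤ       
low-mid           ɛ         ɜ         ʌ       
The high-mid row has no central member, so the gap is the high-mid central unrounded vowel /ɘ/.

/ɘ/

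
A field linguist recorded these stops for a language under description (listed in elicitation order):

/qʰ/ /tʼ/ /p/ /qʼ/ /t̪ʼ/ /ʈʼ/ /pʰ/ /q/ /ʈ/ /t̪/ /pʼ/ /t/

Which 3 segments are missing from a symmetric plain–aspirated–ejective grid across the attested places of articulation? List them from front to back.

place of articulation  plain     aspirated  ejective
bilabial          p         pʰ        pʼ      
dental            t̪        —         t̪ʼ     
alveolar          t         —         tʼ      
retroflex         ʈ         —         ʈʼ      
uvular            q         qʰ        qʼ      
Gaps, from front to back: dental lacks aspirated (/t̪ʰ/); alveolar lacks aspirated (/tʰ/); retroflex lacks aspirated (/ʈʰ/).

/t̪ʰ/, /tʰ/, /ʈʰ/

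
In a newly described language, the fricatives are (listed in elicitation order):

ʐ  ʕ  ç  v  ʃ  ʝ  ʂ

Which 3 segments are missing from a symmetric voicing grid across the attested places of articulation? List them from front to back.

/f/, /ʒ/, /ħ/

place of articulation  voiceless  voiced  
labiodental       —         v       
postalveolar      ʃ         —       
retroflex         ʂ         ʐ       
palatal           ç         ʝ       
pharyngeal        —         ʕ       
Gaps, from front to back: labiodental lacks voiceless (/f/); postalveolar lacks voiced (/ʒ/); pharyngeal lacks voiceless (/ħ/).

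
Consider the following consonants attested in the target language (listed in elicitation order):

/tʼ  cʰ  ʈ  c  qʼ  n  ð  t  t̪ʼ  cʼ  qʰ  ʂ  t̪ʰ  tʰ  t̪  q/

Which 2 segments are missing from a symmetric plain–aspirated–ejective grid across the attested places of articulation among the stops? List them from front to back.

/ʈʰ/, /ʈʼ/

Plain: /t̪/ (dental), /t/ (alveolar), /ʈ/ (retroflex), /c/ (palatal), /q/ (uvular).
Aspirated: /t̪ʰ/ (dental), /tʰ/ (alveolar), /cʰ/ (palatal), /qʰ/ (uvular).
Ejective: /t̪ʼ/ (dental), /tʼ/ (alveolar), /cʼ/ (palatal), /qʼ/ (uvular).
Gaps, from front to back: retroflex lacks aspirated (/ʈʰ/); retroflex lacks ejective (/ʈʼ/).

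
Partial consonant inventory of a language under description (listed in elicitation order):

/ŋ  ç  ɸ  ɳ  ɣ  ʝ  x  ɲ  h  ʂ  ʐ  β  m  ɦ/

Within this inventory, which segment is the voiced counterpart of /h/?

/ɦ/

/h/ is a voiceless glottal fricative.
The voiced counterpart is a voiced glottal fricative — in this inventory, /ɦ/.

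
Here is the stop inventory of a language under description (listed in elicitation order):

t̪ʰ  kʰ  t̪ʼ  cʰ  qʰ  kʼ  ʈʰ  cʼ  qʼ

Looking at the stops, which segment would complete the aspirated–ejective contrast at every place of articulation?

/ʈʼ/

Aspirated: /t̪ʰ/ (dental), /ʈʰ/ (retroflex), /cʰ/ (palatal), /kʰ/ (velar), /qʰ/ (uvular).
Ejective: /t̪ʼ/ (dental), /cʼ/ (palatal), /kʼ/ (velar), /qʼ/ (uvular).
The retroflex row has no ejective member, so the gap is the ejective retroflex stop /ʈʼ/.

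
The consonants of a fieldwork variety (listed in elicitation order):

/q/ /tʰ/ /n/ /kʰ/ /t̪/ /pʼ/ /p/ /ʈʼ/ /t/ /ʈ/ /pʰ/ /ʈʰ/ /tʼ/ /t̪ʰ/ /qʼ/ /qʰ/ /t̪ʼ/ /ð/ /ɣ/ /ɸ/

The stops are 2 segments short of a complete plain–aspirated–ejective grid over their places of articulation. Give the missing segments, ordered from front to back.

bilabial: plain /p/, aspirated /pʰ/, ejective /pʼ/.
dental: plain /t̪/, aspirated /t̪ʰ/, ejective /t̪ʼ/.
alveolar: plain /t/, aspirated /tʰ/, ejective /tʼ/.
retroflex: plain /ʈ/, aspirated /ʈʰ/, ejective /ʈʼ/.
velar: plain —, aspirated /kʰ/, ejective —.
uvular: plain /q/, aspirated /qʰ/, ejective /qʼ/.
Gaps, from front to back: velar lacks plain (/k/); velar lacks ejective (/kʼ/).

/k/, /kʼ/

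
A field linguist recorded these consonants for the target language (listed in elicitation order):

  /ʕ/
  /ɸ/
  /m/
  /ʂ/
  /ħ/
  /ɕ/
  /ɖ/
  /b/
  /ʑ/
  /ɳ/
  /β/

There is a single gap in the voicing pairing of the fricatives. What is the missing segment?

bilabial: voiceless /ɸ/, voiced /β/.
retroflex: voiceless /ʂ/, voiced —.
alveolo-palatal: voiceless /ɕ/, voiced /ʑ/.
pharyngeal: voiceless /ħ/, voiced /ʕ/.
The retroflex row has no voiced member, so the gap is the voiced retroflex fricative /ʐ/.

/ʐ/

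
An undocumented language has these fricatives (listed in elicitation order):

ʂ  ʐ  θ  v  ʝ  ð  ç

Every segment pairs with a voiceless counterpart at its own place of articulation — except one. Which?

/v/

Dental: /θ/ ~ /ð/
Retroflex: /ʂ/ ~ /ʐ/
Palatal: /ç/ ~ /ʝ/
Labiodental: only /v/ (voiced); no voiceless partner.
So /v/ is the unpaired segment.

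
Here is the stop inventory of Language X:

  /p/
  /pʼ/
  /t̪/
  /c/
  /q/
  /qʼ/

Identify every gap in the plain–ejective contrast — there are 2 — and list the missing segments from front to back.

place of articulation  plain     ejective
bilabial          p         pʼ      
dental            t̪        —       
palatal           c         —       
uvular            q         qʼ      
Gaps, from front to back: dental lacks ejective (/t̪ʼ/); palatal lacks ejective (/cʼ/).

/t̪ʼ/, /cʼ/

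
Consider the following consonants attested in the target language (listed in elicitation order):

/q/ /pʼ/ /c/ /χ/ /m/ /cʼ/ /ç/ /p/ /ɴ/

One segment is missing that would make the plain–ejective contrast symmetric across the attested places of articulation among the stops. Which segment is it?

Plain: /p/ (bilabial), /c/ (palatal), /q/ (uvular).
Ejective: /pʼ/ (bilabial), /cʼ/ (palatal).
The uvular row has no ejective member, so the gap is the ejective uvular stop /qʼ/.

/qʼ/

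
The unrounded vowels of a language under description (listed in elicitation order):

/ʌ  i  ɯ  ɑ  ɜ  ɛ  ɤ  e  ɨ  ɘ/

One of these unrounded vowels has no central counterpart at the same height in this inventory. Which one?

High: /i/ ~ /ɨ/ ~ /ɯ/
High-mid: /e/ ~ /ɘ/ ~ /ɤ/
Low-mid: /ɛ/ ~ /ɜ/ ~ /ʌ/
Low: only /ɑ/ (back); no central partner.
So /ɑ/ is the unpaired segment.

/ɑ/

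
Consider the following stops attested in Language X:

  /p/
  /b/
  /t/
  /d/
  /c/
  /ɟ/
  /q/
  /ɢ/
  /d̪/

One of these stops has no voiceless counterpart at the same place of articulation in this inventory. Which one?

/d̪/

Bilabial: /p/ ~ /b/
Alveolar: /t/ ~ /d/
Palatal: /c/ ~ /ɟ/
Uvular: /q/ ~ /ɢ/
Dental: only /d̪/ (voiced); no voiceless partner.
So /d̪/ is the unpaired segment.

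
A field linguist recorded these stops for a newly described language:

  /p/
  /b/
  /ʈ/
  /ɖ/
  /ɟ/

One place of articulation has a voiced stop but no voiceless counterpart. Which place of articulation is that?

Voiceless: /p/ (bilabial), /ʈ/ (retroflex).
Voiced: /b/ (bilabial), /ɖ/ (retroflex), /ɟ/ (palatal).
Every place of articulation has a voiceless member except palatal, where /c/ would be expected.

palatal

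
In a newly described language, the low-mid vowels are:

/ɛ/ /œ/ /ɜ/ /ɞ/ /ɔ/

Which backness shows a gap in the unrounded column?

back

backness          unrounded  rounded 
front             ɛ         œ       
central           ɜ         ɞ       
back              —         ɔ       
Every backness has an unrounded member except back, where /ʌ/ would be expected.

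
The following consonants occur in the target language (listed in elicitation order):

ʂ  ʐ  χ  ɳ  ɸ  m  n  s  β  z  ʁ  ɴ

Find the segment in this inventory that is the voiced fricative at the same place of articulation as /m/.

/m/ is a bilabial nasal.
The voiced fricative at the same place is a voiced bilabial fricative — in this inventory, /β/.

/β/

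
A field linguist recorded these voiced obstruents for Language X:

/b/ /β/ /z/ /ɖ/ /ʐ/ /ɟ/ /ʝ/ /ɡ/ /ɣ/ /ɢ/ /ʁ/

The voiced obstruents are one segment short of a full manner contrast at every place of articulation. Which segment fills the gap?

/d/

place of articulation  stop      fricative
bilabial          b         β       
alveolar          —         z       
retroflex         ɖ         ʐ       
palatal           ɟ         ʝ       
velar             ɡ         ɣ       
uvular            ɢ         ʁ       
The alveolar row has no stop member, so the gap is the alveolar stop /d/.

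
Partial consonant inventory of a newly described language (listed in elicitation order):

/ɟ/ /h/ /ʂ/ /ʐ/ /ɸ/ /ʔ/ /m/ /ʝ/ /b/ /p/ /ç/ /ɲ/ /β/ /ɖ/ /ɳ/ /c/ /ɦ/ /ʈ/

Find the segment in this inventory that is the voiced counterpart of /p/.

/p/ is a voiceless bilabial stop.
The voiced counterpart is a voiced bilabial stop — in this inventory, /b/.

/b/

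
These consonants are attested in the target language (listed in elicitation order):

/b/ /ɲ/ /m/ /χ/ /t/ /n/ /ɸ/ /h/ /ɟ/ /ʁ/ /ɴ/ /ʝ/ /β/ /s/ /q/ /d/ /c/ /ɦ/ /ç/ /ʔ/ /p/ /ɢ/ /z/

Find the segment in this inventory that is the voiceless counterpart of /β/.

/ɸ/

/β/ is a voiced bilabial fricative.
The voiceless counterpart is a voiceless bilabial fricative — in this inventory, /ɸ/.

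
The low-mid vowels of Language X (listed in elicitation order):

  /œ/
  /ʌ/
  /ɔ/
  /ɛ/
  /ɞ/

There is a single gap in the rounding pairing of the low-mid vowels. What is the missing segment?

/ɜ/

Unrounded: /ɛ/ (front), /ʌ/ (back).
Rounded: /œ/ (front), /ɞ/ (central), /ɔ/ (back).
The central row has no unrounded member, so the gap is the central unrounded vowel /ɜ/.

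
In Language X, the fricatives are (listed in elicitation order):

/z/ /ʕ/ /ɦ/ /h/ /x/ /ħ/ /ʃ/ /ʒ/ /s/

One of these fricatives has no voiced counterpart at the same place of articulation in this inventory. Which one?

Alveolar: /s/ ~ /z/
Postalveolar: /ʃ/ ~ /ʒ/
Pharyngeal: /ħ/ ~ /ʕ/
Glottal: /h/ ~ /ɦ/
Velar: only /x/ (voiceless); no voiced partner.
So /x/ is the unpaired segment.

/x/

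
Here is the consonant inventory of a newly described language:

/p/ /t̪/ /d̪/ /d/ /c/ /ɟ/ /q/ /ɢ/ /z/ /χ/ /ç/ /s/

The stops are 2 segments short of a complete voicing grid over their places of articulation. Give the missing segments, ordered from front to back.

/b/, /t/

bilabial: voiceless /p/, voiced —.
dental: voiceless /t̪/, voiced /d̪/.
alveolar: voiceless —, voiced /d/.
palatal: voiceless /c/, voiced /ɟ/.
uvular: voiceless /q/, voiced /ɢ/.
Gaps, from front to back: bilabial lacks voiced (/b/); alveolar lacks voiceless (/t/).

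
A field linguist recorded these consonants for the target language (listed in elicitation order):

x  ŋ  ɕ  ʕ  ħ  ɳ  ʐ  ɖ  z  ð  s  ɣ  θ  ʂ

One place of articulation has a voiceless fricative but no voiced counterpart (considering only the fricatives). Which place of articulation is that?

alveolo-palatal

Voiceless: /θ/ (dental), /s/ (alveolar), /ʂ/ (retroflex), /ɕ/ (alveolo-palatal), /x/ (velar), /ħ/ (pharyngeal).
Voiced: /ð/ (dental), /z/ (alveolar), /ʐ/ (retroflex), /ɣ/ (velar), /ʕ/ (pharyngeal).
Every place of articulation has a voiced member except alveolo-palatal, where /ʑ/ would be expected.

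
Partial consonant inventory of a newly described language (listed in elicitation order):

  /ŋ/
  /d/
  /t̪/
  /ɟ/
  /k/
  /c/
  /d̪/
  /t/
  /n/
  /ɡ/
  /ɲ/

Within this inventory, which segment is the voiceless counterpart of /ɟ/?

/c/

/ɟ/ is a voiced palatal stop.
The voiceless counterpart is a voiceless palatal stop — in this inventory, /c/.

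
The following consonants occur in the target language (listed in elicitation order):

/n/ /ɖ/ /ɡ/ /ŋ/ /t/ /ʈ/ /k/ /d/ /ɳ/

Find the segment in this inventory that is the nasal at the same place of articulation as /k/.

/k/ is a voiceless velar stop.
The nasal at the same place is a velar nasal — in this inventory, /ŋ/.

/ŋ/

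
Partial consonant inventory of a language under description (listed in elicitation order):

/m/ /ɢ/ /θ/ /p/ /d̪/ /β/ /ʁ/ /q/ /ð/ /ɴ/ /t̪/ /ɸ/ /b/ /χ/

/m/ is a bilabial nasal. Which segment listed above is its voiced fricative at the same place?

/β/

The voiced fricative at the same place is a voiced bilabial fricative — in this inventory, /β/.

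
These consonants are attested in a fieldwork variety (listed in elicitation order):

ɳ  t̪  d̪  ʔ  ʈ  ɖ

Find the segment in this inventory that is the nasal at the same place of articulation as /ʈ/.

/ɳ/

/ʈ/ is a voiceless retroflex stop.
The nasal at the same place is a retroflex nasal — in this inventory, /ɳ/.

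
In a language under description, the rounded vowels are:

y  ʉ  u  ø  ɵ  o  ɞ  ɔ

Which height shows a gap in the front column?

low-mid

height            front     central   back    
high              y         ʉ         u       
high-mid          ø         ɵ         o       
low-mid           —         ɞ         ɔ       
Every height has a front member except low-mid, where /œ/ would be expected.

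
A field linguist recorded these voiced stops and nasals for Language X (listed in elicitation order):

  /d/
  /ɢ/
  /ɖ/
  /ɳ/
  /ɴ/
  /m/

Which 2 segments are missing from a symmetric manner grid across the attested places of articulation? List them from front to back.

/b/, /n/

Oral stop: /d/ (alveolar), /ɖ/ (retroflex), /ɢ/ (uvular).
Nasal: /m/ (bilabial), /ɳ/ (retroflex), /ɴ/ (uvular).
Gaps, from front to back: bilabial lacks oral stop (/b/); alveolar lacks nasal (/n/).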